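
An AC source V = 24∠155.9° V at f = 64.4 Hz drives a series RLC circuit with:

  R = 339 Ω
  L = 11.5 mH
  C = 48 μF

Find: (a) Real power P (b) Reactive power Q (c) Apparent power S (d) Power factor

Step 1 — Angular frequency: ω = 2π·f = 2π·64.4 = 404.6 rad/s.
Step 2 — Component impedances:
  R: Z = R = 339 Ω
  L: Z = jωL = j·404.6·0.0115 = 0 + j4.653 Ω
  C: Z = 1/(jωC) = -j/(ω·C) = 0 - j51.49 Ω
Step 3 — Series combination: Z_total = R + L + C = 339 - j46.83 Ω = 342.2∠-7.9° Ω.
Step 4 — Source phasor: V = 24∠155.9° V = -21.91 + j9.8 V.
Step 5 — Current: I = V / Z = -0.06733 + j0.01961 A = 0.07013∠163.8° A.
Step 6 — Complex power: S = V·I* = 1.667 - j0.2303 VA.
Step 7 — Real power: P = Re(S) = 1.667 W.
Step 8 — Reactive power: Q = Im(S) = -0.2303 VAR.
Step 9 — Apparent power: |S| = 1.683 VA.
Step 10 — Power factor: PF = P/|S| = 0.9906 (leading).

(a) P = 1.667 W  (b) Q = -0.2303 VAR  (c) S = 1.683 VA  (d) PF = 0.9906 (leading)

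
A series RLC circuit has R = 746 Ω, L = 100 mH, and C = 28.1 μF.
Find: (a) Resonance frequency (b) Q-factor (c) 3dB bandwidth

Step 1 — Resonance condition Im(Z)=0 gives ω₀ = 1/√(LC).
Step 2 — ω₀ = 1/√(0.1·2.81e-05) = 596.5 rad/s.
Step 3 — f₀ = ω₀/(2π) = 94.94 Hz.
Step 4 — Series Q: Q = ω₀L/R = 596.5·0.1/746 = 0.07997.
Step 5 — 3dB bandwidth: Δω = ω₀/Q = 7460 rad/s; BW = Δω/(2π) = 1187 Hz.

(a) f₀ = 94.94 Hz  (b) Q = 0.07997  (c) BW = 1187 Hz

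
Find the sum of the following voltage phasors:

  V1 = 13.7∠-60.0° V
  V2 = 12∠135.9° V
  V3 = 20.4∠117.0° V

Step 1 — Convert each phasor to rectangular form:
  V1 = 13.7·(cos(-60.0°) + j·sin(-60.0°)) = 6.85 - j11.86 V
  V2 = 12·(cos(135.9°) + j·sin(135.9°)) = -8.618 + j8.351 V
  V3 = 20.4·(cos(117.0°) + j·sin(117.0°)) = -9.261 + j18.18 V
Step 2 — Sum components: V_total = -11.03 + j14.66 V.
Step 3 — Convert to polar: |V_total| = 18.35 V, ∠V_total = 126.9°.

V_total = 18.35∠126.9° V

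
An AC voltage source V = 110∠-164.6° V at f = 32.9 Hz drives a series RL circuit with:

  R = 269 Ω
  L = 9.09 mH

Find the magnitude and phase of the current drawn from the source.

Step 1 — Angular frequency: ω = 2π·f = 2π·32.9 = 206.7 rad/s.
Step 2 — Component impedances:
  R: Z = R = 269 Ω
  L: Z = jωL = j·206.7·0.00909 = 0 + j1.879 Ω
Step 3 — Series combination: Z_total = R + L = 269 + j1.879 Ω = 269∠0.4° Ω.
Step 4 — Source phasor: V = 110∠-164.6° V = -106.1 - j29.21 V.
Step 5 — Ohm's law: I = V / Z_total = (-106.1 - j29.21) / (269 + j1.879) = -0.395 - j0.1058 A.
Step 6 — Convert to polar: |I| = 0.4089 A, ∠I = -165.0°.

I = 0.4089∠-165.0° A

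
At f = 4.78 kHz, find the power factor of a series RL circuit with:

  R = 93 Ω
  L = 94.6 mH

Step 1 — Angular frequency: ω = 2π·f = 2π·4780 = 3.003e+04 rad/s.
Step 2 — Component impedances:
  R: Z = R = 93 Ω
  L: Z = jωL = j·3.003e+04·0.0946 = 0 + j2841 Ω
Step 3 — Series combination: Z_total = R + L = 93 + j2841 Ω = 2843∠88.1° Ω.
Step 4 — Power factor: PF = cos(φ) = Re(Z)/|Z| = 93/2842.7 = 0.03272.
Step 5 — Type: Im(Z) = 2841 ⇒ lagging (phase φ = 88.1°).

PF = 0.03272 (lagging, φ = 88.1°)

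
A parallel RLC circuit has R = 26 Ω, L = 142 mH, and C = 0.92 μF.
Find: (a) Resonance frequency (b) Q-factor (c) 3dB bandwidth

Step 1 — Resonance: ω₀ = 1/√(LC) = 1/√(0.142·9.2e-07) = 2767 rad/s.
Step 2 — f₀ = ω₀/(2π) = 440.3 Hz.
Step 3 — Parallel Q: Q = R/(ω₀L) = 26/(2767·0.142) = 0.06618.
Step 4 — Bandwidth: Δω = ω₀/Q = 4.181e+04 rad/s; BW = Δω/(2π) = 6654 Hz.

(a) f₀ = 440.3 Hz  (b) Q = 0.06618  (c) BW = 6654 Hz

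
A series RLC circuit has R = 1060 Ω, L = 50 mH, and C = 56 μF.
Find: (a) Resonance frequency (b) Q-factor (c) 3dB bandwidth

Step 1 — Resonance condition Im(Z)=0 gives ω₀ = 1/√(LC).
Step 2 — ω₀ = 1/√(0.05·5.6e-05) = 597.6 rad/s.
Step 3 — f₀ = ω₀/(2π) = 95.11 Hz.
Step 4 — Series Q: Q = ω₀L/R = 597.6·0.05/1060 = 0.02819.
Step 5 — 3dB bandwidth: Δω = ω₀/Q = 2.12e+04 rad/s; BW = Δω/(2π) = 3374 Hz.

(a) f₀ = 95.11 Hz  (b) Q = 0.02819  (c) BW = 3374 Hz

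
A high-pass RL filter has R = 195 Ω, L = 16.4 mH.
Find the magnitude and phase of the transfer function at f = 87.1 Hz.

Step 1 — Angular frequency: ω = 2π·87.1 = 547.3 rad/s.
Step 2 — Transfer function: H(jω) = jωL/(R + jωL).
Step 3 — Numerator jωL = j·8.975; denominator R + jωL = 195 + j8.975.
Step 4 — H = 0.002114 + j0.04593.
Step 5 — Magnitude: |H| = 0.04598 (-26.7 dB); phase: φ = 87.4°.

|H| = 0.04598 (-26.7 dB), φ = 87.4°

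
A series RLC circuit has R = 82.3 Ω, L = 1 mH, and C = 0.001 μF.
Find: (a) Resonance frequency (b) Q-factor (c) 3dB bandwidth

Step 1 — Resonance: ω₀ = 1/√(LC) = 1/√(0.001·1e-09) = 1e+06 rad/s.
Step 2 — f₀ = ω₀/(2π) = 1.592e+05 Hz.
Step 3 — Series Q: Q = ω₀L/R = 1e+06·0.001/82.3 = 12.15.
Step 4 — Bandwidth: Δω = ω₀/Q = 8.23e+04 rad/s; BW = Δω/(2π) = 1.31e+04 Hz.

(a) f₀ = 1.592e+05 Hz  (b) Q = 12.15  (c) BW = 1.31e+04 Hz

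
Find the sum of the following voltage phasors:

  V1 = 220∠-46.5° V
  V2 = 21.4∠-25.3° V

Step 1 — Convert each phasor to rectangular form:
  V1 = 220·(cos(-46.5°) + j·sin(-46.5°)) = 151.4 - j159.6 V
  V2 = 21.4·(cos(-25.3°) + j·sin(-25.3°)) = 19.35 - j9.145 V
Step 2 — Sum components: V_total = 170.8 - j168.7 V.
Step 3 — Convert to polar: |V_total| = 240.1 V, ∠V_total = -44.7°.

V_total = 240.1∠-44.7° V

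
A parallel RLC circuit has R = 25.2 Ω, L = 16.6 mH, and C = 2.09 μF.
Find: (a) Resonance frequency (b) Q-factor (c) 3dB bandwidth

Step 1 — Resonance: ω₀ = 1/√(LC) = 1/√(0.0166·2.09e-06) = 5369 rad/s.
Step 2 — f₀ = ω₀/(2π) = 854.5 Hz.
Step 3 — Parallel Q: Q = R/(ω₀L) = 25.2/(5369·0.0166) = 0.2828.
Step 4 — Bandwidth: Δω = ω₀/Q = 1.899e+04 rad/s; BW = Δω/(2π) = 3022 Hz.

(a) f₀ = 854.5 Hz  (b) Q = 0.2828  (c) BW = 3022 Hz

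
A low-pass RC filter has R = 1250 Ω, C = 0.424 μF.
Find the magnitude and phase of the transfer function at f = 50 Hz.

Step 1 — Angular frequency: ω = 2π·50 = 314.2 rad/s.
Step 2 — Transfer function: H(jω) = 1/(1 + jωRC).
Step 3 — Denominator: 1 + jωRC = 1 + j·314.2·1250·4.24e-07 = 1 + j0.1665.
Step 4 — H = 0.973 - j0.162.
Step 5 — Magnitude: |H| = 0.9864 (-0.1 dB); phase: φ = -9.5°.

|H| = 0.9864 (-0.1 dB), φ = -9.5°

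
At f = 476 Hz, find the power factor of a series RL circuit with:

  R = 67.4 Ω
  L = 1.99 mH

Step 1 — Angular frequency: ω = 2π·f = 2π·476 = 2991 rad/s.
Step 2 — Component impedances:
  R: Z = R = 67.4 Ω
  L: Z = jωL = j·2991·0.00199 = 0 + j5.952 Ω
Step 3 — Series combination: Z_total = R + L = 67.4 + j5.952 Ω = 67.66∠5.0° Ω.
Step 4 — Power factor: PF = cos(φ) = Re(Z)/|Z| = 67.4/67.662 = 0.9961.
Step 5 — Type: Im(Z) = 5.952 ⇒ lagging (phase φ = 5.0°).

PF = 0.9961 (lagging, φ = 5.0°)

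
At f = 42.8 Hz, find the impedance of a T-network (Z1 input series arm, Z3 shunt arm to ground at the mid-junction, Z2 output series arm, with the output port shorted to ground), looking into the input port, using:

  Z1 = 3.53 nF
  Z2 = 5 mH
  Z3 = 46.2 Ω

Step 1 — Angular frequency: ω = 2π·f = 2π·42.8 = 268.9 rad/s.
Step 2 — Component impedances:
  Z1: Z = 1/(jωC) = -j/(ω·C) = 0 - j1.053e+06 Ω
  Z2: Z = jωL = j·268.9·0.005 = 0 + j1.345 Ω
  Z3: Z = R = 46.2 Ω
Step 3 — With the output port shorted to ground, the output series arm Z2 runs from the junction to ground; the shunt arm Z3 also runs from the junction to ground. They appear in parallel: Z3 || Z2 = 0.0391 + j1.343 Ω.
Step 4 — Series with input arm Z1: Z_in = Z1 + (Z3 || Z2) = 0.0391 - j1.053e+06 Ω = 1.053e+06∠-90.0° Ω.

Z = 0.0391 - j1.053e+06 Ω = 1.053e+06∠-90.0° Ω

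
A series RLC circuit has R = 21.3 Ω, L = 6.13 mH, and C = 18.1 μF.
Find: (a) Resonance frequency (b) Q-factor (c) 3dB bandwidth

Step 1 — Resonance condition Im(Z)=0 gives ω₀ = 1/√(LC).
Step 2 — ω₀ = 1/√(0.00613·1.81e-05) = 3002 rad/s.
Step 3 — f₀ = ω₀/(2π) = 477.8 Hz.
Step 4 — Series Q: Q = ω₀L/R = 3002·0.00613/21.3 = 0.864.
Step 5 — 3dB bandwidth: Δω = ω₀/Q = 3475 rad/s; BW = Δω/(2π) = 553 Hz.

(a) f₀ = 477.8 Hz  (b) Q = 0.864  (c) BW = 553 Hz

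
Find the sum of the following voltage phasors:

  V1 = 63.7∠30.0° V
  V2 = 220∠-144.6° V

Step 1 — Convert each phasor to rectangular form:
  V1 = 63.7·(cos(30.0°) + j·sin(30.0°)) = 55.17 + j31.85 V
  V2 = 220·(cos(-144.6°) + j·sin(-144.6°)) = -179.3 - j127.4 V
Step 2 — Sum components: V_total = -124.2 - j95.59 V.
Step 3 — Convert to polar: |V_total| = 156.7 V, ∠V_total = -142.4°.

V_total = 156.7∠-142.4° V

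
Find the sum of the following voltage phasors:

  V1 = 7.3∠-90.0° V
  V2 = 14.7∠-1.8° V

Step 1 — Convert each phasor to rectangular form:
  V1 = 7.3·(cos(-90.0°) + j·sin(-90.0°)) = 0 - j7.3 V
  V2 = 14.7·(cos(-1.8°) + j·sin(-1.8°)) = 14.69 - j0.4617 V
Step 2 — Sum components: V_total = 14.69 - j7.762 V.
Step 3 — Convert to polar: |V_total| = 16.62 V, ∠V_total = -27.8°.

V_total = 16.62∠-27.8° V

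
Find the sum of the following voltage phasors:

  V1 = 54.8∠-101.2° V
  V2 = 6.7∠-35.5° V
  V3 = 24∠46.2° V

Step 1 — Convert each phasor to rectangular form:
  V1 = 54.8·(cos(-101.2°) + j·sin(-101.2°)) = -10.64 - j53.76 V
  V2 = 6.7·(cos(-35.5°) + j·sin(-35.5°)) = 5.455 - j3.891 V
  V3 = 24·(cos(46.2°) + j·sin(46.2°)) = 16.61 + j17.32 V
Step 2 — Sum components: V_total = 11.42 - j40.32 V.
Step 3 — Convert to polar: |V_total| = 41.91 V, ∠V_total = -74.2°.

V_total = 41.91∠-74.2° V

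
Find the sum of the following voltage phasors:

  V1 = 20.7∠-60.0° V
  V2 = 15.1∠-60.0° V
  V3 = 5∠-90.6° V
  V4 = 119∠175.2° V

Step 1 — Convert each phasor to rectangular form:
  V1 = 20.7·(cos(-60.0°) + j·sin(-60.0°)) = 10.35 - j17.93 V
  V2 = 15.1·(cos(-60.0°) + j·sin(-60.0°)) = 7.55 - j13.08 V
  V3 = 5·(cos(-90.6°) + j·sin(-90.6°)) = -0.05236 - j5 V
  V4 = 119·(cos(175.2°) + j·sin(175.2°)) = -118.6 + j9.958 V
Step 2 — Sum components: V_total = -100.7 - j26.05 V.
Step 3 — Convert to polar: |V_total| = 104 V, ∠V_total = -165.5°.

V_total = 104∠-165.5° V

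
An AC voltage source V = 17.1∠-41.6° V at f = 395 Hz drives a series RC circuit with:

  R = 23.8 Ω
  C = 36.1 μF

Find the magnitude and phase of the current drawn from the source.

Step 1 — Angular frequency: ω = 2π·f = 2π·395 = 2482 rad/s.
Step 2 — Component impedances:
  R: Z = R = 23.8 Ω
  C: Z = 1/(jωC) = -j/(ω·C) = 0 - j11.16 Ω
Step 3 — Series combination: Z_total = R + C = 23.8 - j11.16 Ω = 26.29∠-25.1° Ω.
Step 4 — Source phasor: V = 17.1∠-41.6° V = 12.79 - j11.35 V.
Step 5 — Ohm's law: I = V / Z_total = (12.79 - j11.35) / (23.8 - j11.16) = 0.6238 - j0.1845 A.
Step 6 — Convert to polar: |I| = 0.6505 A, ∠I = -16.5°.

I = 0.6505∠-16.5° A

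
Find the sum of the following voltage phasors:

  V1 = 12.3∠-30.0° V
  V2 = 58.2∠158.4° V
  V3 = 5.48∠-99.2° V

Step 1 — Convert each phasor to rectangular form:
  V1 = 12.3·(cos(-30.0°) + j·sin(-30.0°)) = 10.65 - j6.15 V
  V2 = 58.2·(cos(158.4°) + j·sin(158.4°)) = -54.11 + j21.42 V
  V3 = 5.48·(cos(-99.2°) + j·sin(-99.2°)) = -0.8761 - j5.41 V
Step 2 — Sum components: V_total = -44.34 + j9.865 V.
Step 3 — Convert to polar: |V_total| = 45.42 V, ∠V_total = 167.5°.

V_total = 45.42∠167.5° V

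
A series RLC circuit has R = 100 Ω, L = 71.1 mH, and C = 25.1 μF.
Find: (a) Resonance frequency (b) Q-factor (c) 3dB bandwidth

Step 1 — Resonance: ω₀ = 1/√(LC) = 1/√(0.0711·2.51e-05) = 748.6 rad/s.
Step 2 — f₀ = ω₀/(2π) = 119.1 Hz.
Step 3 — Series Q: Q = ω₀L/R = 748.6·0.0711/100 = 0.5322.
Step 4 — Bandwidth: Δω = ω₀/Q = 1406 rad/s; BW = Δω/(2π) = 223.8 Hz.

(a) f₀ = 119.1 Hz  (b) Q = 0.5322  (c) BW = 223.8 Hz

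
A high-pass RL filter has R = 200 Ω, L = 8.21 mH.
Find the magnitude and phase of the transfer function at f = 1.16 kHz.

Step 1 — Angular frequency: ω = 2π·1160 = 7288 rad/s.
Step 2 — Transfer function: H(jω) = jωL/(R + jωL).
Step 3 — Numerator jωL = j·59.84; denominator R + jωL = 200 + j59.84.
Step 4 — H = 0.08216 + j0.2746.
Step 5 — Magnitude: |H| = 0.2866 (-10.9 dB); phase: φ = 73.3°.

|H| = 0.2866 (-10.9 dB), φ = 73.3°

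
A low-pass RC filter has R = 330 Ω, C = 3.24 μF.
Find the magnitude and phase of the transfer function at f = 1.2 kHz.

Step 1 — Angular frequency: ω = 2π·1200 = 7540 rad/s.
Step 2 — Transfer function: H(jω) = 1/(1 + jωRC).
Step 3 — Denominator: 1 + jωRC = 1 + j·7540·330·3.24e-06 = 1 + j8.062.
Step 4 — H = 0.01515 - j0.1222.
Step 5 — Magnitude: |H| = 0.1231 (-18.2 dB); phase: φ = -82.9°.

|H| = 0.1231 (-18.2 dB), φ = -82.9°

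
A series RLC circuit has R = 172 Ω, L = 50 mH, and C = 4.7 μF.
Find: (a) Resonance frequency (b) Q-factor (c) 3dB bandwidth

Step 1 — Resonance: ω₀ = 1/√(LC) = 1/√(0.05·4.7e-06) = 2063 rad/s.
Step 2 — f₀ = ω₀/(2π) = 328.3 Hz.
Step 3 — Series Q: Q = ω₀L/R = 2063·0.05/172 = 0.5997.
Step 4 — Bandwidth: Δω = ω₀/Q = 3440 rad/s; BW = Δω/(2π) = 547.5 Hz.

(a) f₀ = 328.3 Hz  (b) Q = 0.5997  (c) BW = 547.5 Hz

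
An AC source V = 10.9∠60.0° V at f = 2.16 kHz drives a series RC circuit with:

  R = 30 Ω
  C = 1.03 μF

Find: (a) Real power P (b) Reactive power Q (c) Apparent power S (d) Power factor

Step 1 — Angular frequency: ω = 2π·f = 2π·2160 = 1.357e+04 rad/s.
Step 2 — Component impedances:
  R: Z = R = 30 Ω
  C: Z = 1/(jωC) = -j/(ω·C) = 0 - j71.54 Ω
Step 3 — Series combination: Z_total = R + C = 30 - j71.54 Ω = 77.57∠-67.2° Ω.
Step 4 — Source phasor: V = 10.9∠60.0° V = 5.45 + j9.44 V.
Step 5 — Current: I = V / Z = -0.08505 + j0.1119 A = 0.1405∠127.2° A.
Step 6 — Complex power: S = V·I* = 0.5923 - j1.412 VA.
Step 7 — Real power: P = Re(S) = 0.5923 W.
Step 8 — Reactive power: Q = Im(S) = -1.412 VAR.
Step 9 — Apparent power: |S| = 1.532 VA.
Step 10 — Power factor: PF = P/|S| = 0.3867 (leading).

(a) P = 0.5923 W  (b) Q = -1.412 VAR  (c) S = 1.532 VA  (d) PF = 0.3867 (leading)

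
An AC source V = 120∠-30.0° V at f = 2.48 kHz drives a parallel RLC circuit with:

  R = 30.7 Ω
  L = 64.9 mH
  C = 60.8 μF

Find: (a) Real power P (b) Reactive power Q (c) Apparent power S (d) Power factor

Step 1 — Angular frequency: ω = 2π·f = 2π·2480 = 1.558e+04 rad/s.
Step 2 — Component impedances:
  R: Z = R = 30.7 Ω
  L: Z = jωL = j·1.558e+04·0.0649 = 0 + j1011 Ω
  C: Z = 1/(jωC) = -j/(ω·C) = 0 - j1.056 Ω
Step 3 — Parallel combination: 1/Z_total = 1/R + 1/L + 1/C; Z_total = 0.03632 - j1.055 Ω = 1.056∠-88.0° Ω.
Step 4 — Source phasor: V = 120∠-30.0° V = 103.9 - j60 V.
Step 5 — Current: I = V / Z = 60.17 + j96.4 A = 113.6∠58.0° A.
Step 6 — Complex power: S = V·I* = 469.1 - j1.363e+04 VA.
Step 7 — Real power: P = Re(S) = 469.1 W.
Step 8 — Reactive power: Q = Im(S) = -1.363e+04 VAR.
Step 9 — Apparent power: |S| = 1.364e+04 VA.
Step 10 — Power factor: PF = P/|S| = 0.0344 (leading).

(a) P = 469.1 W  (b) Q = -1.363e+04 VAR  (c) S = 1.364e+04 VA  (d) PF = 0.0344 (leading)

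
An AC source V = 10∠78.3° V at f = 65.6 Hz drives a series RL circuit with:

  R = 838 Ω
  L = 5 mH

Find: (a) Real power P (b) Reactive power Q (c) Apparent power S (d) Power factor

Step 1 — Angular frequency: ω = 2π·f = 2π·65.6 = 412.2 rad/s.
Step 2 — Component impedances:
  R: Z = R = 838 Ω
  L: Z = jωL = j·412.2·0.005 = 0 + j2.061 Ω
Step 3 — Series combination: Z_total = R + L = 838 + j2.061 Ω = 838∠0.1° Ω.
Step 4 — Source phasor: V = 10∠78.3° V = 2.028 + j9.792 V.
Step 5 — Current: I = V / Z = 0.002449 + j0.01168 A = 0.01193∠78.2° A.
Step 6 — Complex power: S = V·I* = 0.1193 + j0.0002935 VA.
Step 7 — Real power: P = Re(S) = 0.1193 W.
Step 8 — Reactive power: Q = Im(S) = 0.0002935 VAR.
Step 9 — Apparent power: |S| = 0.1193 VA.
Step 10 — Power factor: PF = P/|S| = 1 (lagging).

(a) P = 0.1193 W  (b) Q = 0.0002935 VAR  (c) S = 0.1193 VA  (d) PF = 1 (lagging)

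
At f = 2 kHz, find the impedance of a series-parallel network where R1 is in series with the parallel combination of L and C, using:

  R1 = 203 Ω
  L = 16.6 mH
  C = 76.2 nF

Step 1 — Angular frequency: ω = 2π·f = 2π·2000 = 1.257e+04 rad/s.
Step 2 — Component impedances:
  R1: Z = R = 203 Ω
  L: Z = jωL = j·1.257e+04·0.0166 = 0 + j208.6 Ω
  C: Z = 1/(jωC) = -j/(ω·C) = 0 - j1044 Ω
Step 3 — Parallel branch: L || C = 1/(1/L + 1/C) = 0 + j260.7 Ω.
Step 4 — Series with R1: Z_total = R1 + (L || C) = 203 + j260.7 Ω = 330.4∠52.1° Ω.

Z = 203 + j260.7 Ω = 330.4∠52.1° Ω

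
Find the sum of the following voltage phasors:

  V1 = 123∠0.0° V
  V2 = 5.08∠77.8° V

Step 1 — Convert each phasor to rectangular form:
  V1 = 123·(cos(0.0°) + j·sin(0.0°)) = 123 V
  V2 = 5.08·(cos(77.8°) + j·sin(77.8°)) = 1.074 + j4.965 V
Step 2 — Sum components: V_total = 124.1 + j4.965 V.
Step 3 — Convert to polar: |V_total| = 124.2 V, ∠V_total = 2.3°.

V_total = 124.2∠2.3° V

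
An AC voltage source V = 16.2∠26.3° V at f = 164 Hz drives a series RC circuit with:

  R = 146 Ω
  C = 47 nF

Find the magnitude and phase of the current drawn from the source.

Step 1 — Angular frequency: ω = 2π·f = 2π·164 = 1030 rad/s.
Step 2 — Component impedances:
  R: Z = R = 146 Ω
  C: Z = 1/(jωC) = -j/(ω·C) = 0 - j2.065e+04 Ω
Step 3 — Series combination: Z_total = R + C = 146 - j2.065e+04 Ω = 2.065e+04∠-89.6° Ω.
Step 4 — Source phasor: V = 16.2∠26.3° V = 14.52 + j7.178 V.
Step 5 — Ohm's law: I = V / Z_total = (14.52 + j7.178) / (146 - j2.065e+04) = -0.0003426 + j0.0007058 A.
Step 6 — Convert to polar: |I| = 0.0007846 A, ∠I = 115.9°.

I = 0.0007846∠115.9° A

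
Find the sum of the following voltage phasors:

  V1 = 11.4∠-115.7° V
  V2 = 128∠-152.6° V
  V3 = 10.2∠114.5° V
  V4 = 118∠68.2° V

Step 1 — Convert each phasor to rectangular form:
  V1 = 11.4·(cos(-115.7°) + j·sin(-115.7°)) = -4.944 - j10.27 V
  V2 = 128·(cos(-152.6°) + j·sin(-152.6°)) = -113.6 - j58.91 V
  V3 = 10.2·(cos(114.5°) + j·sin(114.5°)) = -4.23 + j9.282 V
  V4 = 118·(cos(68.2°) + j·sin(68.2°)) = 43.82 + j109.6 V
Step 2 — Sum components: V_total = -78.99 + j49.67 V.
Step 3 — Convert to polar: |V_total| = 93.31 V, ∠V_total = 147.8°.

V_total = 93.31∠147.8° V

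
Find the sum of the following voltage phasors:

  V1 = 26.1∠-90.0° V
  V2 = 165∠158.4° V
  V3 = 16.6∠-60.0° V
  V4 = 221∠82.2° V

Step 1 — Convert each phasor to rectangular form:
  V1 = 26.1·(cos(-90.0°) + j·sin(-90.0°)) = 0 - j26.1 V
  V2 = 165·(cos(158.4°) + j·sin(158.4°)) = -153.4 + j60.74 V
  V3 = 16.6·(cos(-60.0°) + j·sin(-60.0°)) = 8.3 - j14.38 V
  V4 = 221·(cos(82.2°) + j·sin(82.2°)) = 29.99 + j219 V
Step 2 — Sum components: V_total = -115.1 + j239.2 V.
Step 3 — Convert to polar: |V_total| = 265.5 V, ∠V_total = 115.7°.

V_total = 265.5∠115.7° V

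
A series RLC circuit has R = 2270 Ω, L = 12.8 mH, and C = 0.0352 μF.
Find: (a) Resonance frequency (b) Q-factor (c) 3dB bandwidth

Step 1 — Resonance: ω₀ = 1/√(LC) = 1/√(0.0128·3.52e-08) = 4.711e+04 rad/s.
Step 2 — f₀ = ω₀/(2π) = 7498 Hz.
Step 3 — Series Q: Q = ω₀L/R = 4.711e+04·0.0128/2270 = 0.2656.
Step 4 — Bandwidth: Δω = ω₀/Q = 1.773e+05 rad/s; BW = Δω/(2π) = 2.823e+04 Hz.

(a) f₀ = 7498 Hz  (b) Q = 0.2656  (c) BW = 2.823e+04 Hz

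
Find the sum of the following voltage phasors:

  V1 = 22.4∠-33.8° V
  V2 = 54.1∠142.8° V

Step 1 — Convert each phasor to rectangular form:
  V1 = 22.4·(cos(-33.8°) + j·sin(-33.8°)) = 18.61 - j12.46 V
  V2 = 54.1·(cos(142.8°) + j·sin(142.8°)) = -43.09 + j32.71 V
Step 2 — Sum components: V_total = -24.48 + j20.25 V.
Step 3 — Convert to polar: |V_total| = 31.77 V, ∠V_total = 140.4°.

V_total = 31.77∠140.4° V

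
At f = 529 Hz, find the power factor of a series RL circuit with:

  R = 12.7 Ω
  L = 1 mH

Step 1 — Angular frequency: ω = 2π·f = 2π·529 = 3324 rad/s.
Step 2 — Component impedances:
  R: Z = R = 12.7 Ω
  L: Z = jωL = j·3324·0.001 = 0 + j3.324 Ω
Step 3 — Series combination: Z_total = R + L = 12.7 + j3.324 Ω = 13.13∠14.7° Ω.
Step 4 — Power factor: PF = cos(φ) = Re(Z)/|Z| = 12.7/13.128 = 0.9674.
Step 5 — Type: Im(Z) = 3.324 ⇒ lagging (phase φ = 14.7°).

PF = 0.9674 (lagging, φ = 14.7°)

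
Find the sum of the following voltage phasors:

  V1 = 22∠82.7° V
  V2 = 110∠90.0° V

Step 1 — Convert each phasor to rectangular form:
  V1 = 22·(cos(82.7°) + j·sin(82.7°)) = 2.795 + j21.82 V
  V2 = 110·(cos(90.0°) + j·sin(90.0°)) = 0 + j110 V
Step 2 — Sum components: V_total = 2.795 + j131.8 V.
Step 3 — Convert to polar: |V_total| = 131.9 V, ∠V_total = 88.8°.

V_total = 131.9∠88.8° V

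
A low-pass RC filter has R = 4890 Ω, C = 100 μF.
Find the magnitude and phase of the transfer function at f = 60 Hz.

Step 1 — Angular frequency: ω = 2π·60 = 377 rad/s.
Step 2 — Transfer function: H(jω) = 1/(1 + jωRC).
Step 3 — Denominator: 1 + jωRC = 1 + j·377·4890·0.0001 = 1 + j184.3.
Step 4 — H = 2.942e-05 - j0.005424.
Step 5 — Magnitude: |H| = 0.005424 (-45.3 dB); phase: φ = -89.7°.

|H| = 0.005424 (-45.3 dB), φ = -89.7°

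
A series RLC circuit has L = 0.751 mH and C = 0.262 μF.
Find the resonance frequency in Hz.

Step 1 — Resonance condition Im(Z)=0 gives ω₀ = 1/√(LC).
Step 2 — ω₀ = 1/√(0.000751·2.62e-07) = 7.129e+04 rad/s.
Step 3 — f₀ = ω₀/(2π) = 1.135e+04 Hz.

f₀ = 1.135e+04 Hz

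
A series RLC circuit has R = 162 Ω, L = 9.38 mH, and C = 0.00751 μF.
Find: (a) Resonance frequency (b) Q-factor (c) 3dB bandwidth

Step 1 — Resonance: ω₀ = 1/√(LC) = 1/√(0.00938·7.51e-09) = 1.191e+05 rad/s.
Step 2 — f₀ = ω₀/(2π) = 1.896e+04 Hz.
Step 3 — Series Q: Q = ω₀L/R = 1.191e+05·0.00938/162 = 6.899.
Step 4 — Bandwidth: Δω = ω₀/Q = 1.727e+04 rad/s; BW = Δω/(2π) = 2749 Hz.

(a) f₀ = 1.896e+04 Hz  (b) Q = 6.899  (c) BW = 2749 Hz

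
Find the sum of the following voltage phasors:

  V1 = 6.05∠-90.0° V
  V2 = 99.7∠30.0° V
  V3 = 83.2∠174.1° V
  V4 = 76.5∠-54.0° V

Step 1 — Convert each phasor to rectangular form:
  V1 = 6.05·(cos(-90.0°) + j·sin(-90.0°)) = 0 - j6.05 V
  V2 = 99.7·(cos(30.0°) + j·sin(30.0°)) = 86.34 + j49.85 V
  V3 = 83.2·(cos(174.1°) + j·sin(174.1°)) = -82.76 + j8.552 V
  V4 = 76.5·(cos(-54.0°) + j·sin(-54.0°)) = 44.97 - j61.89 V
Step 2 — Sum components: V_total = 48.55 - j9.537 V.
Step 3 — Convert to polar: |V_total| = 49.48 V, ∠V_total = -11.1°.

V_total = 49.48∠-11.1° V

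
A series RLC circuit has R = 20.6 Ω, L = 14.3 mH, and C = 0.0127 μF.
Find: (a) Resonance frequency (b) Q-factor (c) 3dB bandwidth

Step 1 — Resonance condition Im(Z)=0 gives ω₀ = 1/√(LC).
Step 2 — ω₀ = 1/√(0.0143·1.27e-08) = 7.42e+04 rad/s.
Step 3 — f₀ = ω₀/(2π) = 1.181e+04 Hz.
Step 4 — Series Q: Q = ω₀L/R = 7.42e+04·0.0143/20.6 = 51.51.
Step 5 — 3dB bandwidth: Δω = ω₀/Q = 1441 rad/s; BW = Δω/(2π) = 229.3 Hz.

(a) f₀ = 1.181e+04 Hz  (b) Q = 51.51  (c) BW = 229.3 Hz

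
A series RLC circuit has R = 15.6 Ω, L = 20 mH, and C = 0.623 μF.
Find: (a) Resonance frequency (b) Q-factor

Step 1 — Resonance condition Im(Z)=0 gives ω₀ = 1/√(LC).
Step 2 — ω₀ = 1/√(0.02·6.23e-07) = 8959 rad/s.
Step 3 — f₀ = ω₀/(2π) = 1426 Hz.
Step 4 — Series Q: Q = ω₀L/R = 8959·0.02/15.6 = 11.49.

(a) f₀ = 1426 Hz  (b) Q = 11.49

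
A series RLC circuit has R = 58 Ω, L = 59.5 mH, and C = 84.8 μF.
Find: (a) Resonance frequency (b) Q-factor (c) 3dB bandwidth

Step 1 — Resonance: ω₀ = 1/√(LC) = 1/√(0.0595·8.48e-05) = 445.2 rad/s.
Step 2 — f₀ = ω₀/(2π) = 70.85 Hz.
Step 3 — Series Q: Q = ω₀L/R = 445.2·0.0595/58 = 0.4567.
Step 4 — Bandwidth: Δω = ω₀/Q = 974.8 rad/s; BW = Δω/(2π) = 155.1 Hz.

(a) f₀ = 70.85 Hz  (b) Q = 0.4567  (c) BW = 155.1 Hz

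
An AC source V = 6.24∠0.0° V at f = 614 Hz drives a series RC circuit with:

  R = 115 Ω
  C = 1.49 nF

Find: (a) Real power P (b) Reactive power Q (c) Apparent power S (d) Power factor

Step 1 — Angular frequency: ω = 2π·f = 2π·614 = 3858 rad/s.
Step 2 — Component impedances:
  R: Z = R = 115 Ω
  C: Z = 1/(jωC) = -j/(ω·C) = 0 - j1.74e+05 Ω
Step 3 — Series combination: Z_total = R + C = 115 - j1.74e+05 Ω = 1.74e+05∠-90.0° Ω.
Step 4 — Source phasor: V = 6.24∠0.0° V = 6.24 V.
Step 5 — Current: I = V / Z = 2.371e-08 + j3.587e-05 A = 3.587e-05∠90.0° A.
Step 6 — Complex power: S = V·I* = 1.48e-07 - j0.0002238 VA.
Step 7 — Real power: P = Re(S) = 1.48e-07 W.
Step 8 — Reactive power: Q = Im(S) = -0.0002238 VAR.
Step 9 — Apparent power: |S| = 0.0002238 VA.
Step 10 — Power factor: PF = P/|S| = 0.000661 (leading).

(a) P = 1.48e-07 W  (b) Q = -0.0002238 VAR  (c) S = 0.0002238 VA  (d) PF = 0.000661 (leading)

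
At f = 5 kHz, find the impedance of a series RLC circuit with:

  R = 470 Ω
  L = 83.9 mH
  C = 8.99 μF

Step 1 — Angular frequency: ω = 2π·f = 2π·5000 = 3.142e+04 rad/s.
Step 2 — Component impedances:
  R: Z = R = 470 Ω
  L: Z = jωL = j·3.142e+04·0.0839 = 0 + j2636 Ω
  C: Z = 1/(jωC) = -j/(ω·C) = 0 - j3.541 Ω
Step 3 — Series combination: Z_total = R + L + C = 470 + j2632 Ω = 2674∠79.9° Ω.

Z = 470 + j2632 Ω = 2674∠79.9° Ω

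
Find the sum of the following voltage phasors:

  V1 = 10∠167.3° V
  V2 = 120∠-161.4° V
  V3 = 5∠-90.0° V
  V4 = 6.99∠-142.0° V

Step 1 — Convert each phasor to rectangular form:
  V1 = 10·(cos(167.3°) + j·sin(167.3°)) = -9.755 + j2.198 V
  V2 = 120·(cos(-161.4°) + j·sin(-161.4°)) = -113.7 - j38.28 V
  V3 = 5·(cos(-90.0°) + j·sin(-90.0°)) = 0 - j5 V
  V4 = 6.99·(cos(-142.0°) + j·sin(-142.0°)) = -5.508 - j4.303 V
Step 2 — Sum components: V_total = -129 - j45.38 V.
Step 3 — Convert to polar: |V_total| = 136.7 V, ∠V_total = -160.6°.

V_total = 136.7∠-160.6° V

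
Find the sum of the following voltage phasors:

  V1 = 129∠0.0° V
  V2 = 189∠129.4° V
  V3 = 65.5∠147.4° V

Step 1 — Convert each phasor to rectangular form:
  V1 = 129·(cos(0.0°) + j·sin(0.0°)) = 129 V
  V2 = 189·(cos(129.4°) + j·sin(129.4°)) = -120 + j146 V
  V3 = 65.5·(cos(147.4°) + j·sin(147.4°)) = -55.18 + j35.29 V
Step 2 — Sum components: V_total = -46.14 + j181.3 V.
Step 3 — Convert to polar: |V_total| = 187.1 V, ∠V_total = 104.3°.

V_total = 187.1∠104.3° V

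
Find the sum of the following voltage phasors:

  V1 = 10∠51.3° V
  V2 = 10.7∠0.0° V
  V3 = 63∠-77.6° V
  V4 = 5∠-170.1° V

Step 1 — Convert each phasor to rectangular form:
  V1 = 10·(cos(51.3°) + j·sin(51.3°)) = 6.252 + j7.804 V
  V2 = 10.7·(cos(0.0°) + j·sin(0.0°)) = 10.7 V
  V3 = 63·(cos(-77.6°) + j·sin(-77.6°)) = 13.53 - j61.53 V
  V4 = 5·(cos(-170.1°) + j·sin(-170.1°)) = -4.926 - j0.8596 V
Step 2 — Sum components: V_total = 25.56 - j54.59 V.
Step 3 — Convert to polar: |V_total| = 60.27 V, ∠V_total = -64.9°.

V_total = 60.27∠-64.9° V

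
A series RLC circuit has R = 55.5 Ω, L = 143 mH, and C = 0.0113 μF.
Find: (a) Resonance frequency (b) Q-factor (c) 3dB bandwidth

Step 1 — Resonance condition Im(Z)=0 gives ω₀ = 1/√(LC).
Step 2 — ω₀ = 1/√(0.143·1.13e-08) = 2.488e+04 rad/s.
Step 3 — f₀ = ω₀/(2π) = 3959 Hz.
Step 4 — Series Q: Q = ω₀L/R = 2.488e+04·0.143/55.5 = 64.1.
Step 5 — 3dB bandwidth: Δω = ω₀/Q = 388.1 rad/s; BW = Δω/(2π) = 61.77 Hz.

(a) f₀ = 3959 Hz  (b) Q = 64.1  (c) BW = 61.77 Hz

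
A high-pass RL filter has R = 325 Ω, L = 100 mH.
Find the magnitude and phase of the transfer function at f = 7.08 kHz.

Step 1 — Angular frequency: ω = 2π·7080 = 4.448e+04 rad/s.
Step 2 — Transfer function: H(jω) = jωL/(R + jωL).
Step 3 — Numerator jωL = j·4448; denominator R + jωL = 325 + j4448.
Step 4 — H = 0.9947 + j0.07267.
Step 5 — Magnitude: |H| = 0.9973 (-0.0 dB); phase: φ = 4.2°.

|H| = 0.9973 (-0.0 dB), φ = 4.2°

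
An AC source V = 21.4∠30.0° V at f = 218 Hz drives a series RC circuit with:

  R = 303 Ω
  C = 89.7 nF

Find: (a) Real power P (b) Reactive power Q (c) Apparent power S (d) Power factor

Step 1 — Angular frequency: ω = 2π·f = 2π·218 = 1370 rad/s.
Step 2 — Component impedances:
  R: Z = R = 303 Ω
  C: Z = 1/(jωC) = -j/(ω·C) = 0 - j8139 Ω
Step 3 — Series combination: Z_total = R + C = 303 - j8139 Ω = 8145∠-87.9° Ω.
Step 4 — Source phasor: V = 21.4∠30.0° V = 18.53 + j10.7 V.
Step 5 — Current: I = V / Z = -0.001228 + j0.002323 A = 0.002627∠117.9° A.
Step 6 — Complex power: S = V·I* = 0.002092 - j0.05619 VA.
Step 7 — Real power: P = Re(S) = 0.002092 W.
Step 8 — Reactive power: Q = Im(S) = -0.05619 VAR.
Step 9 — Apparent power: |S| = 0.05623 VA.
Step 10 — Power factor: PF = P/|S| = 0.0372 (leading).

(a) P = 0.002092 W  (b) Q = -0.05619 VAR  (c) S = 0.05623 VA  (d) PF = 0.0372 (leading)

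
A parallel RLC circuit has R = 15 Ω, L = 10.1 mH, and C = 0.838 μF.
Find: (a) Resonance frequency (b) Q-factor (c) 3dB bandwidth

Step 1 — Resonance: ω₀ = 1/√(LC) = 1/√(0.0101·8.38e-07) = 1.087e+04 rad/s.
Step 2 — f₀ = ω₀/(2π) = 1730 Hz.
Step 3 — Parallel Q: Q = R/(ω₀L) = 15/(1.087e+04·0.0101) = 0.1366.
Step 4 — Bandwidth: Δω = ω₀/Q = 7.955e+04 rad/s; BW = Δω/(2π) = 1.266e+04 Hz.

(a) f₀ = 1730 Hz  (b) Q = 0.1366  (c) BW = 1.266e+04 Hz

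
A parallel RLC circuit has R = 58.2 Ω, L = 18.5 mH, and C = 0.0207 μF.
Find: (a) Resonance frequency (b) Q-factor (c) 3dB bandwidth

Step 1 — Resonance: ω₀ = 1/√(LC) = 1/√(0.0185·2.07e-08) = 5.11e+04 rad/s.
Step 2 — f₀ = ω₀/(2π) = 8133 Hz.
Step 3 — Parallel Q: Q = R/(ω₀L) = 58.2/(5.11e+04·0.0185) = 0.06156.
Step 4 — Bandwidth: Δω = ω₀/Q = 8.301e+05 rad/s; BW = Δω/(2π) = 1.321e+05 Hz.

(a) f₀ = 8133 Hz  (b) Q = 0.06156  (c) BW = 1.321e+05 Hz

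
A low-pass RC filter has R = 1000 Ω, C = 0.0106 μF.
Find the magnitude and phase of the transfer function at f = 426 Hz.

Step 1 — Angular frequency: ω = 2π·426 = 2677 rad/s.
Step 2 — Transfer function: H(jω) = 1/(1 + jωRC).
Step 3 — Denominator: 1 + jωRC = 1 + j·2677·1000·1.06e-08 = 1 + j0.02837.
Step 4 — H = 0.9992 - j0.02835.
Step 5 — Magnitude: |H| = 0.9996 (-0.0 dB); phase: φ = -1.6°.

|H| = 0.9996 (-0.0 dB), φ = -1.6°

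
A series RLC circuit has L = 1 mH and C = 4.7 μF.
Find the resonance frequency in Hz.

Step 1 — Resonance condition Im(Z)=0 gives ω₀ = 1/√(LC).
Step 2 — ω₀ = 1/√(0.001·4.7e-06) = 1.459e+04 rad/s.
Step 3 — f₀ = ω₀/(2π) = 2322 Hz.

f₀ = 2322 Hz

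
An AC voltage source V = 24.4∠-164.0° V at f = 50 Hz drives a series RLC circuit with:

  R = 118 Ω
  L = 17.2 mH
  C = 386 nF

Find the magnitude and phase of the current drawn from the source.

Step 1 — Angular frequency: ω = 2π·f = 2π·50 = 314.2 rad/s.
Step 2 — Component impedances:
  R: Z = R = 118 Ω
  L: Z = jωL = j·314.2·0.0172 = 0 + j5.404 Ω
  C: Z = 1/(jωC) = -j/(ω·C) = 0 - j8246 Ω
Step 3 — Series combination: Z_total = R + L + C = 118 - j8241 Ω = 8242∠-89.2° Ω.
Step 4 — Source phasor: V = 24.4∠-164.0° V = -23.45 - j6.726 V.
Step 5 — Ohm's law: I = V / Z_total = (-23.45 - j6.726) / (118 - j8241) = 0.0007752 - j0.002857 A.
Step 6 — Convert to polar: |I| = 0.002961 A, ∠I = -74.8°.

I = 0.002961∠-74.8° A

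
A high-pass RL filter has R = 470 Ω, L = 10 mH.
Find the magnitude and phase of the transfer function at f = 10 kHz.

Step 1 — Angular frequency: ω = 2π·1e+04 = 6.283e+04 rad/s.
Step 2 — Transfer function: H(jω) = jωL/(R + jωL).
Step 3 — Numerator jωL = j·628.3; denominator R + jωL = 470 + j628.3.
Step 4 — H = 0.6412 + j0.4796.
Step 5 — Magnitude: |H| = 0.8008 (-1.9 dB); phase: φ = 36.8°.

|H| = 0.8008 (-1.9 dB), φ = 36.8°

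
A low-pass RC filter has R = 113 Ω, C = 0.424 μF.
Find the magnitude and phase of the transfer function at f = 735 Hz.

Step 1 — Angular frequency: ω = 2π·735 = 4618 rad/s.
Step 2 — Transfer function: H(jω) = 1/(1 + jωRC).
Step 3 — Denominator: 1 + jωRC = 1 + j·4618·113·4.24e-07 = 1 + j0.2213.
Step 4 — H = 0.9533 - j0.2109.
Step 5 — Magnitude: |H| = 0.9764 (-0.2 dB); phase: φ = -12.5°.

|H| = 0.9764 (-0.2 dB), φ = -12.5°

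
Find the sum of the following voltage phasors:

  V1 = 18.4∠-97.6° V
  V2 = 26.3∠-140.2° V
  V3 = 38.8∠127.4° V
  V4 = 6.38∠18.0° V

Step 1 — Convert each phasor to rectangular form:
  V1 = 18.4·(cos(-97.6°) + j·sin(-97.6°)) = -2.434 - j18.24 V
  V2 = 26.3·(cos(-140.2°) + j·sin(-140.2°)) = -20.21 - j16.83 V
  V3 = 38.8·(cos(127.4°) + j·sin(127.4°)) = -23.57 + j30.82 V
  V4 = 6.38·(cos(18.0°) + j·sin(18.0°)) = 6.068 + j1.972 V
Step 2 — Sum components: V_total = -40.14 - j2.278 V.
Step 3 — Convert to polar: |V_total| = 40.2 V, ∠V_total = -176.8°.

V_total = 40.2∠-176.8° V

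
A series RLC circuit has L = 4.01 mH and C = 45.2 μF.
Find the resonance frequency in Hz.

Step 1 — Resonance condition Im(Z)=0 gives ω₀ = 1/√(LC).
Step 2 — ω₀ = 1/√(0.00401·4.52e-05) = 2349 rad/s.
Step 3 — f₀ = ω₀/(2π) = 373.8 Hz.

f₀ = 373.8 Hz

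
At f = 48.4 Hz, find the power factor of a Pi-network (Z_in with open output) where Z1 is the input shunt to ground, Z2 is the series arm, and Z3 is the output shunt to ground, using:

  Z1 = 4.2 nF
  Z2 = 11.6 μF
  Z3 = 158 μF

Step 1 — Angular frequency: ω = 2π·f = 2π·48.4 = 304.1 rad/s.
Step 2 — Component impedances:
  Z1: Z = 1/(jωC) = -j/(ω·C) = 0 - j7.829e+05 Ω
  Z2: Z = 1/(jωC) = -j/(ω·C) = 0 - j283.5 Ω
  Z3: Z = 1/(jωC) = -j/(ω·C) = 0 - j20.81 Ω
Step 3 — With open output, the series arm Z2 and the output shunt Z3 appear in series to ground: Z2 + Z3 = 0 - j304.3 Ω.
Step 4 — Parallel with input shunt Z1: Z_in = Z1 || (Z2 + Z3) = 0 - j304.2 Ω = 304.2∠-90.0° Ω.
Step 5 — Power factor: PF = cos(φ) = Re(Z)/|Z| = 0/304.2 = 0.
Step 6 — Type: Im(Z) = -304.2 ⇒ leading (phase φ = -90.0°).

PF = 0 (leading, φ = -90.0°)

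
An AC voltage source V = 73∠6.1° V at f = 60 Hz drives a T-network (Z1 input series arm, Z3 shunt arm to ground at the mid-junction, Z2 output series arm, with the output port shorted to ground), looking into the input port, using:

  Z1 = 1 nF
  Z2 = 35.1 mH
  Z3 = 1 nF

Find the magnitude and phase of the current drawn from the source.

Step 1 — Angular frequency: ω = 2π·f = 2π·60 = 377 rad/s.
Step 2 — Component impedances:
  Z1: Z = 1/(jωC) = -j/(ω·C) = 0 - j2.653e+06 Ω
  Z2: Z = jωL = j·377·0.0351 = 0 + j13.23 Ω
  Z3: Z = 1/(jωC) = -j/(ω·C) = 0 - j2.653e+06 Ω
Step 3 — With the output port shorted to ground, the output series arm Z2 runs from the junction to ground; the shunt arm Z3 also runs from the junction to ground. They appear in parallel: Z3 || Z2 = 0 + j13.23 Ω.
Step 4 — Series with input arm Z1: Z_in = Z1 + (Z3 || Z2) = 0 - j2.653e+06 Ω = 2.653e+06∠-90.0° Ω.
Step 5 — Source phasor: V = 73∠6.1° V = 72.59 + j7.757 V.
Step 6 — Ohm's law: I = V / Z_total = (72.59 + j7.757) / (0 - j2.653e+06) = -2.924e-06 + j2.736e-05 A.
Step 7 — Convert to polar: |I| = 2.752e-05 A, ∠I = 96.1°.

I = 2.752e-05∠96.1° A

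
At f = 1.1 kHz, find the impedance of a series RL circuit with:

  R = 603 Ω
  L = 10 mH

Step 1 — Angular frequency: ω = 2π·f = 2π·1100 = 6912 rad/s.
Step 2 — Component impedances:
  R: Z = R = 603 Ω
  L: Z = jωL = j·6912·0.01 = 0 + j69.12 Ω
Step 3 — Series combination: Z_total = R + L = 603 + j69.12 Ω = 606.9∠6.5° Ω.

Z = 603 + j69.12 Ω = 606.9∠6.5° Ω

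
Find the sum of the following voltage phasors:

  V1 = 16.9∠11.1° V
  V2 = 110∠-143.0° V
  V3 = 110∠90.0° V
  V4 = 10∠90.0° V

Step 1 — Convert each phasor to rectangular form:
  V1 = 16.9·(cos(11.1°) + j·sin(11.1°)) = 16.58 + j3.254 V
  V2 = 110·(cos(-143.0°) + j·sin(-143.0°)) = -87.85 - j66.2 V
  V3 = 110·(cos(90.0°) + j·sin(90.0°)) = 0 + j110 V
  V4 = 10·(cos(90.0°) + j·sin(90.0°)) = 0 + j10 V
Step 2 — Sum components: V_total = -71.27 + j57.05 V.
Step 3 — Convert to polar: |V_total| = 91.29 V, ∠V_total = 141.3°.

V_total = 91.29∠141.3° V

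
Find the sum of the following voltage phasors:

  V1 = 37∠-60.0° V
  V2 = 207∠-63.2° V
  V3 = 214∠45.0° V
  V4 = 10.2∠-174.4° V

Step 1 — Convert each phasor to rectangular form:
  V1 = 37·(cos(-60.0°) + j·sin(-60.0°)) = 18.5 - j32.04 V
  V2 = 207·(cos(-63.2°) + j·sin(-63.2°)) = 93.33 - j184.8 V
  V3 = 214·(cos(45.0°) + j·sin(45.0°)) = 151.3 + j151.3 V
  V4 = 10.2·(cos(-174.4°) + j·sin(-174.4°)) = -10.15 - j0.9953 V
Step 2 — Sum components: V_total = 253 - j66.48 V.
Step 3 — Convert to polar: |V_total| = 261.6 V, ∠V_total = -14.7°.

V_total = 261.6∠-14.7° V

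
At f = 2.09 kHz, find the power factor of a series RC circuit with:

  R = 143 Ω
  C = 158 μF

Step 1 — Angular frequency: ω = 2π·f = 2π·2090 = 1.313e+04 rad/s.
Step 2 — Component impedances:
  R: Z = R = 143 Ω
  C: Z = 1/(jωC) = -j/(ω·C) = 0 - j0.482 Ω
Step 3 — Series combination: Z_total = R + C = 143 - j0.482 Ω = 143∠-0.2° Ω.
Step 4 — Power factor: PF = cos(φ) = Re(Z)/|Z| = 143/143 = 1.
Step 5 — Type: Im(Z) = -0.482 ⇒ leading (phase φ = -0.2°).

PF = 1 (leading, φ = -0.2°)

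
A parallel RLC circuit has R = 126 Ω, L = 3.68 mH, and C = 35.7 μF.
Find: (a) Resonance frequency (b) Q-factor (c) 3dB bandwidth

Step 1 — Resonance: ω₀ = 1/√(LC) = 1/√(0.00368·3.57e-05) = 2759 rad/s.
Step 2 — f₀ = ω₀/(2π) = 439.1 Hz.
Step 3 — Parallel Q: Q = R/(ω₀L) = 126/(2759·0.00368) = 12.41.
Step 4 — Bandwidth: Δω = ω₀/Q = 222.3 rad/s; BW = Δω/(2π) = 35.38 Hz.

(a) f₀ = 439.1 Hz  (b) Q = 12.41  (c) BW = 35.38 Hz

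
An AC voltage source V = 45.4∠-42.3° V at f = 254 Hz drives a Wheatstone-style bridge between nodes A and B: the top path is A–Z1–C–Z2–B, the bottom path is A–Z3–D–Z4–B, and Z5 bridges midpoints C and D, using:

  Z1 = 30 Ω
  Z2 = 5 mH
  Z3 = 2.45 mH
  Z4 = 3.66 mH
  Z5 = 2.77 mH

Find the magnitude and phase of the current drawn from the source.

Step 1 — Angular frequency: ω = 2π·f = 2π·254 = 1596 rad/s.
Step 2 — Component impedances:
  Z1: Z = R = 30 Ω
  Z2: Z = jωL = j·1596·0.005 = 0 + j7.98 Ω
  Z3: Z = jωL = j·1596·0.00245 = 0 + j3.91 Ω
  Z4: Z = jωL = j·1596·0.00366 = 0 + j5.841 Ω
  Z5: Z = jωL = j·1596·0.00277 = 0 + j4.421 Ω
Step 3 — Bridge requires nodal analysis (the Z5 bridge couples midpoints C and D, so the two paths cannot be reduced to a simple series/parallel combination). Setting node B to ground and injecting 1 A at node A, the 3-node admittance system at A, C, D solves to V_A = Z_AB = 0.8931 + j7.665 Ω = 7.716∠83.4° Ω.
Step 4 — Source phasor: V = 45.4∠-42.3° V = 33.58 - j30.55 V.
Step 5 — Ohm's law: I = V / Z_total = (33.58 - j30.55) / (0.8931 + j7.665) = -3.429 - j4.781 A.
Step 6 — Convert to polar: |I| = 5.884 A, ∠I = -125.7°.

I = 5.884∠-125.7° A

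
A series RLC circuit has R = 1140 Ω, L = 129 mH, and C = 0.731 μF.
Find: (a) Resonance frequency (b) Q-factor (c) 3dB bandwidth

Step 1 — Resonance condition Im(Z)=0 gives ω₀ = 1/√(LC).
Step 2 — ω₀ = 1/√(0.129·7.31e-07) = 3256 rad/s.
Step 3 — f₀ = ω₀/(2π) = 518.3 Hz.
Step 4 — Series Q: Q = ω₀L/R = 3256·0.129/1140 = 0.3685.
Step 5 — 3dB bandwidth: Δω = ω₀/Q = 8837 rad/s; BW = Δω/(2π) = 1406 Hz.

(a) f₀ = 518.3 Hz  (b) Q = 0.3685  (c) BW = 1406 Hz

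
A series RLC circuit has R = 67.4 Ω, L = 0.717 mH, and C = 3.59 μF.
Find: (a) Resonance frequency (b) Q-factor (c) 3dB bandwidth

Step 1 — Resonance: ω₀ = 1/√(LC) = 1/√(0.000717·3.59e-06) = 1.971e+04 rad/s.
Step 2 — f₀ = ω₀/(2π) = 3137 Hz.
Step 3 — Series Q: Q = ω₀L/R = 1.971e+04·0.000717/67.4 = 0.2097.
Step 4 — Bandwidth: Δω = ω₀/Q = 9.4e+04 rad/s; BW = Δω/(2π) = 1.496e+04 Hz.

(a) f₀ = 3137 Hz  (b) Q = 0.2097  (c) BW = 1.496e+04 Hz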